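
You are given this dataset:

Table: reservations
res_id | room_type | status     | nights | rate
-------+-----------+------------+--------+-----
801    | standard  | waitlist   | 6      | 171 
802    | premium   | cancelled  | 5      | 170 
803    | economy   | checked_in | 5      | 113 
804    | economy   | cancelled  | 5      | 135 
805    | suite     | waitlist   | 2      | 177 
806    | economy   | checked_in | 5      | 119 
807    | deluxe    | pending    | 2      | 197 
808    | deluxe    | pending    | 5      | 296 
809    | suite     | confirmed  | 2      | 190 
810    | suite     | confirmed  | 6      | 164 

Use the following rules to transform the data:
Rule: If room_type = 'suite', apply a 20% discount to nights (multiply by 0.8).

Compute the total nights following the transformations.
41.0

Step 1: Records with room_type = 'suite' have total nights = 10
Step 2: Apply multiplier: 10 × 0.8 = 8.0
Step 3: Other records total: 33
Step 4: Final sum = 8.0 + 33 = 41.0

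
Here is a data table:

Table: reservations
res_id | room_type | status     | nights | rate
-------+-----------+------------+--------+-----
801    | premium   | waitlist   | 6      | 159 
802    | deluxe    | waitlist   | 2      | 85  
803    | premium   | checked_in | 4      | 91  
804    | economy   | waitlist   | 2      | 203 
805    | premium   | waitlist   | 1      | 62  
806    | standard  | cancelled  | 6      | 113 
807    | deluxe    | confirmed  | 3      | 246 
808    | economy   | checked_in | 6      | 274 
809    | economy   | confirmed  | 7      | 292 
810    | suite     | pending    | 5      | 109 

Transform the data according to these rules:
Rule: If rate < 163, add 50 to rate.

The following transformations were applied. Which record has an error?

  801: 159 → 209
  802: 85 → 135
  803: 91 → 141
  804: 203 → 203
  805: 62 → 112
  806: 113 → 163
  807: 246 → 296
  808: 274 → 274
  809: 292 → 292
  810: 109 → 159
Record 807 has an error. The correct transformed value should be 246, not 296.

Step 1: Check each record against the rule
Step 2: Record 807 has rate = 246
Step 3: Since 246 >= 163, the bonus should not have been applied
Step 4: Correct value = 246, but claimed value = 296
Conclusion: Record 807 has the error.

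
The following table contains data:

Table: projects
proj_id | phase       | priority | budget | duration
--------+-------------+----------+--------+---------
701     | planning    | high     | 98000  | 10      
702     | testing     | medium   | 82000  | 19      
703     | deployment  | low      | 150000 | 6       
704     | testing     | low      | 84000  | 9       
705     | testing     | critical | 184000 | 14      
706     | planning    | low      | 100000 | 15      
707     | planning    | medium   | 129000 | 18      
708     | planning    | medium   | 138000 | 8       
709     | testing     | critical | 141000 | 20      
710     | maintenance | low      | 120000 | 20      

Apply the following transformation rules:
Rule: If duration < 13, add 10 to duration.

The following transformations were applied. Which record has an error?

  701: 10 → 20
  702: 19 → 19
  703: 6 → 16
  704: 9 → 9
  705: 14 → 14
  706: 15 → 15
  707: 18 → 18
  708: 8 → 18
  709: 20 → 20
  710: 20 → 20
Record 704 has an error. The correct transformed value should be 19, not 9.

Step 1: Check each record against the rule
Step 2: Record 704 has duration = 9
Step 3: Since 9 < 13, the bonus should have been applied
Step 4: Correct value = 19, but claimed value = 9
Conclusion: Record 704 has the error.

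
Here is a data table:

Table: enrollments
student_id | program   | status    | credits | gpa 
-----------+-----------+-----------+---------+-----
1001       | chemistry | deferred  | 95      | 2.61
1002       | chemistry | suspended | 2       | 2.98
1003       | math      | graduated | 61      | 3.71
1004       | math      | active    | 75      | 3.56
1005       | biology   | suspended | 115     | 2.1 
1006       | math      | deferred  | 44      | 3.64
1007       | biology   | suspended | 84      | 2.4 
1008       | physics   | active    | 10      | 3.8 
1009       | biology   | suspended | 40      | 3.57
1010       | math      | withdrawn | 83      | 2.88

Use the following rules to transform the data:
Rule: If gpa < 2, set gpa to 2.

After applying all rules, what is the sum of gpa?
31.25

Step 1: 0 records have gpa < 2
Step 2: These records originally summed to 0
Step 3: After setting to minimum: 0 × 2 = 0
Step 4: Unaffected records sum: 31.25
Step 5: Final sum = 0 + 31.25 = 31.25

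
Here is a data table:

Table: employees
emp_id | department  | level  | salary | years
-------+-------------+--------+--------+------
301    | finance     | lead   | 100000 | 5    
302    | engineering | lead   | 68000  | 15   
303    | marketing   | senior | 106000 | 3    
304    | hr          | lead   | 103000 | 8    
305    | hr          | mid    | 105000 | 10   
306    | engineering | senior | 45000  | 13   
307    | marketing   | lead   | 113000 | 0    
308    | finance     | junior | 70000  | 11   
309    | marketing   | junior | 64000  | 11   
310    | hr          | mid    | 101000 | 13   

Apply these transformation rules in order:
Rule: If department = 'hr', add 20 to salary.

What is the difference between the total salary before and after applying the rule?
60

Step 1: Original sum of salary = 875000
Step 2: 3 records have department = 'hr'
Step 3: Each affected record changes by 20
Step 4: Total change = 3 × 20 = 60
Step 5: New sum = 875000 + 60 = 875060
Step 6: Difference = |875060 - 875000| = 60
        (Sum increased by 60)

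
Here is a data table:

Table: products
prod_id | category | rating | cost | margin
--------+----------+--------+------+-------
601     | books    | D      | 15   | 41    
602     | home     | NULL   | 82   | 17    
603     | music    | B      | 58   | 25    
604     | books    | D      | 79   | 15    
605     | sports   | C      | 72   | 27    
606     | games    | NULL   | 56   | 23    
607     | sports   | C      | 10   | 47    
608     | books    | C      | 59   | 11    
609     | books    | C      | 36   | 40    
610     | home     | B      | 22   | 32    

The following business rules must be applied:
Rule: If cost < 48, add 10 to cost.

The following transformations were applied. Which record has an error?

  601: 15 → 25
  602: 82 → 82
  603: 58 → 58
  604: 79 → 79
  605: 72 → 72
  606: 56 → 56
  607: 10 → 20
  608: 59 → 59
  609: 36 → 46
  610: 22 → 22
Record 610 has an error. The correct transformed value should be 32, not 22.

Step 1: Check each record against the rule
Step 2: Record 610 has cost = 22
Step 3: Since 22 < 48, the bonus should have been applied
Step 4: Correct value = 32, but claimed value = 22
Conclusion: Record 610 has the error.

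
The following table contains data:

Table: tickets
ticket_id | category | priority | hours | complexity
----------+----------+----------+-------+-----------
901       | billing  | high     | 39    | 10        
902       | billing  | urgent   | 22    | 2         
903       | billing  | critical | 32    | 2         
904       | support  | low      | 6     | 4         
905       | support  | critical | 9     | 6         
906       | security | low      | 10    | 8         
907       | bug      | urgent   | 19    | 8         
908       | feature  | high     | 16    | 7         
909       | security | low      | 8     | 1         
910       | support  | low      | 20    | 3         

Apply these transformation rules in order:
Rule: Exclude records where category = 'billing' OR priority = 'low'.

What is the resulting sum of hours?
44

Step 1: Find records where category = 'billing' OR priority = 'low'
Step 2: 7 records match, summing to 137
Step 3: Original sum: 181
Step 4: Remaining sum = 181 - 137 = 44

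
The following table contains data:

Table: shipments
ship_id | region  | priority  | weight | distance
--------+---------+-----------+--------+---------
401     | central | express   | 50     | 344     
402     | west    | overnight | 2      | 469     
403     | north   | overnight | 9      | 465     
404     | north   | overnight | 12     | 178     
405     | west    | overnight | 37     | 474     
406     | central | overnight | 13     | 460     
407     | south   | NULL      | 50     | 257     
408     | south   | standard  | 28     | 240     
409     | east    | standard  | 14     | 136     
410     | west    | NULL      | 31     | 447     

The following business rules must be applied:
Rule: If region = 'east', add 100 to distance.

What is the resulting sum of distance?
3570

Step 1: Count records where region = 'east': 1
Step 2: Total bonus added: 1 × 100 = 100
Step 3: Original sum of distance: 3470
Step 4: Final sum = 3470 + 100 = 3570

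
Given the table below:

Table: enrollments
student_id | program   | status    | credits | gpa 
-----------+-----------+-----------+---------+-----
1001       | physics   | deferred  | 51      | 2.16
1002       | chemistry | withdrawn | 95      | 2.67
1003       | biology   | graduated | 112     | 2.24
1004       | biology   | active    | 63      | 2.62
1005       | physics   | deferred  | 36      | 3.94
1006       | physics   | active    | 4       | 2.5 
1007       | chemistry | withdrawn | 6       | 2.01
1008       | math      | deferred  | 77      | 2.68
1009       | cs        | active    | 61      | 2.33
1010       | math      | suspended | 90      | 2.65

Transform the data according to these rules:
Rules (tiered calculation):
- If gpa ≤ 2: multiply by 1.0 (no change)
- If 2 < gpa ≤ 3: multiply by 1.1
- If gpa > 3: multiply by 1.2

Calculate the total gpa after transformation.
28.77

Step 1: Tier 1 (gpa ≤ 2): 0 records, sum = 0 × 1.0 = 0.0
Step 2: Tier 2 (2 < gpa ≤ 3): 9 records, sum = 21.86 × 1.1 = 24.05
Step 3: Tier 3 (gpa > 3): 1 records, sum = 3.94 × 1.2 = 4.73
Step 4: Final sum = 0.0 + 24.05 + 4.73 = 28.77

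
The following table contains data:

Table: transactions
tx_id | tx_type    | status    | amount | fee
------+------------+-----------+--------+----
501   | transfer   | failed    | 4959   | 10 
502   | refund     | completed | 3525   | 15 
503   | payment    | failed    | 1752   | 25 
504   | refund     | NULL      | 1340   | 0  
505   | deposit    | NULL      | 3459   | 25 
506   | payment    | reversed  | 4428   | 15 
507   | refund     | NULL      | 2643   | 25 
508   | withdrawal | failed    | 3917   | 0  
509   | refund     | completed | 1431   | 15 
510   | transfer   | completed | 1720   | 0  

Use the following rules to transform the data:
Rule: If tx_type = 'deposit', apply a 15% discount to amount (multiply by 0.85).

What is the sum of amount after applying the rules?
28655.15

Step 1: Records with tx_type = 'deposit' have total amount = 3459
Step 2: Apply multiplier: 3459 × 0.85 = 2940.15
Step 3: Other records total: 25715
Step 4: Final sum = 2940.15 + 25715 = 28655.15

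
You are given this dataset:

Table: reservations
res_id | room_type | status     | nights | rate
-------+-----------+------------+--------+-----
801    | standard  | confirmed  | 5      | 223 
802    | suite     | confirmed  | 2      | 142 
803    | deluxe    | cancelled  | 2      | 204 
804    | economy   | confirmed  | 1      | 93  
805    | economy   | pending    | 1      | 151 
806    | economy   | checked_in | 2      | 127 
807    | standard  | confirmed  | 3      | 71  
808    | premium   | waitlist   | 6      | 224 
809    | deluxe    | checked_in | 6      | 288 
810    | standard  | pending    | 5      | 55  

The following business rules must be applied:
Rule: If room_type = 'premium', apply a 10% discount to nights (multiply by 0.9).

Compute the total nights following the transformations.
32.4

Step 1: Records with room_type = 'premium' have total nights = 6
Step 2: Apply multiplier: 6 × 0.9 = 5.4
Step 3: Other records total: 27
Step 4: Final sum = 5.4 + 27 = 32.4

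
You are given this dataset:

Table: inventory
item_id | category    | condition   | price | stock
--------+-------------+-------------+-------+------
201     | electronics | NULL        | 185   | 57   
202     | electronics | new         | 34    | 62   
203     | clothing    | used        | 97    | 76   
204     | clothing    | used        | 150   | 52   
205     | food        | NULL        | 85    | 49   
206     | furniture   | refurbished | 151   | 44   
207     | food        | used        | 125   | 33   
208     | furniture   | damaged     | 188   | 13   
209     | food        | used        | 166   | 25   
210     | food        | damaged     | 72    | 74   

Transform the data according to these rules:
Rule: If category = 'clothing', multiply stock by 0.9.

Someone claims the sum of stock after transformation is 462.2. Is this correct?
No, the correct result is 472.2.

Step 1: Calculate the correct sum after transformation
Step 2: Apply multiplier 0.9 to records where category = 'clothing'
Step 3: Correct result = 472.2
Step 4: Claimed result = 462.2
Step 5: 472.2 ≠ 462.2
Conclusion: The claimed result is incorrect. The correct answer is 472.2.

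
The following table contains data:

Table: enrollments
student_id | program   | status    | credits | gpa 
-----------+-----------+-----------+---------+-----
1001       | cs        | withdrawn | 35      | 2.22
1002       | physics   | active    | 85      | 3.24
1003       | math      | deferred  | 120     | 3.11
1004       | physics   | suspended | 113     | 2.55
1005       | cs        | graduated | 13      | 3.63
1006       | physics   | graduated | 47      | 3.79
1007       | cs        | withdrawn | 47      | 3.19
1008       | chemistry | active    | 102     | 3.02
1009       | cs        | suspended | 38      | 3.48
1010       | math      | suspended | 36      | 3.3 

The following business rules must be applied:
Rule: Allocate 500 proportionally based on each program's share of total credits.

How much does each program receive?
chemistry: 80.19, cs: 104.56, math: 122.64, physics: 192.61

Step 1: Calculate total credits = 636
Step 2: Calculate each program's proportion:
  chemistry: 102/636 = 16.04% → 80.19
  cs: 133/636 = 20.91% → 104.56
  math: 156/636 = 24.53% → 122.64
  physics: 245/636 = 38.52% → 192.61
Step 3: Verify: sum of allocations ≈ 500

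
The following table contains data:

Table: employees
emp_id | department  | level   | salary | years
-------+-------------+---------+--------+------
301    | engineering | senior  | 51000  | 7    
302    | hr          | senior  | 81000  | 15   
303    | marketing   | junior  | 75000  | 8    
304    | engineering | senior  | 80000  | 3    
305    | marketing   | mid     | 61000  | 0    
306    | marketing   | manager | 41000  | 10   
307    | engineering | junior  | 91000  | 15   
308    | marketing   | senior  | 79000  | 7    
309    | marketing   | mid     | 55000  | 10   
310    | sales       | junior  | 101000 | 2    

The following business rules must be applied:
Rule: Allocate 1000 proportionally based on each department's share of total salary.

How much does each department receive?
engineering: 310.49, hr: 113.29, marketing: 434.97, sales: 141.26

Step 1: Calculate total salary = 715000
Step 2: Calculate each department's proportion:
  engineering: 222000/715000 = 31.05% → 310.49
  hr: 81000/715000 = 11.33% → 113.29
  marketing: 311000/715000 = 43.50% → 434.97
  sales: 101000/715000 = 14.13% → 141.26
Step 3: Verify: sum of allocations ≈ 1000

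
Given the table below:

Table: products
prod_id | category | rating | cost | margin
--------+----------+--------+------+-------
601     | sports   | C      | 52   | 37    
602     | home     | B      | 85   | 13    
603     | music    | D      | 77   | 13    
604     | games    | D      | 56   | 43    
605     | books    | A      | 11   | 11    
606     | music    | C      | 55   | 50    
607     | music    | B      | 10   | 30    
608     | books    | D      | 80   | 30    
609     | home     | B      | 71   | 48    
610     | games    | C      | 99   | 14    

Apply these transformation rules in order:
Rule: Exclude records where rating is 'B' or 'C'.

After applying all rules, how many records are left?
4

Step 1: Count records to exclude
  - 3 (B) + 3 (C) = 6 records
Step 2: Total records: 10
Step 3: Remaining = 10 - 6 = 4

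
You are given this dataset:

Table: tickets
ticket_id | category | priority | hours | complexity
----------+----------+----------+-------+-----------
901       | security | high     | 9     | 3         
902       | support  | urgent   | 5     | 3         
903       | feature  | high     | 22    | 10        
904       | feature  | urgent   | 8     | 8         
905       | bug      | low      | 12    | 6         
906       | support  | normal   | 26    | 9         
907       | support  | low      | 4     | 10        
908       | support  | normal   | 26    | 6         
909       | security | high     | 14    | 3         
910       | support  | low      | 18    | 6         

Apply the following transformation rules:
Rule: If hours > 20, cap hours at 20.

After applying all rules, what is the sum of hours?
130

Step 1: 3 records have hours > 20
Step 2: These records originally summed to 74
Step 3: After capping: 3 × 20 = 60
Step 4: Unaffected records sum: 70
Step 5: Final sum = 60 + 70 = 130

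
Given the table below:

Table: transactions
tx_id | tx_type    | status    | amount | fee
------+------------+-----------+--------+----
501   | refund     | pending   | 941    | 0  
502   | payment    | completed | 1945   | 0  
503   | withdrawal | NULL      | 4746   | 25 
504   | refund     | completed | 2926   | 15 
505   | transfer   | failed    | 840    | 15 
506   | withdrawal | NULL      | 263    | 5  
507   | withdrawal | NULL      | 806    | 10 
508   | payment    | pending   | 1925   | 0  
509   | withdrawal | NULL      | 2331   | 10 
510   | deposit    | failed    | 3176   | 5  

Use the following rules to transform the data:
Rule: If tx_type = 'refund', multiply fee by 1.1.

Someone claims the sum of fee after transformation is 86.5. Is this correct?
Yes, the result is correct.

Step 1: Calculate the correct sum after transformation
Step 2: Apply multiplier 1.1 to records where tx_type = 'refund'
Step 3: Correct result = 86.5
Step 4: Claimed result = 86.5
Step 5: 86.5 = 86.5 ✓
Conclusion: The claimed result is correct.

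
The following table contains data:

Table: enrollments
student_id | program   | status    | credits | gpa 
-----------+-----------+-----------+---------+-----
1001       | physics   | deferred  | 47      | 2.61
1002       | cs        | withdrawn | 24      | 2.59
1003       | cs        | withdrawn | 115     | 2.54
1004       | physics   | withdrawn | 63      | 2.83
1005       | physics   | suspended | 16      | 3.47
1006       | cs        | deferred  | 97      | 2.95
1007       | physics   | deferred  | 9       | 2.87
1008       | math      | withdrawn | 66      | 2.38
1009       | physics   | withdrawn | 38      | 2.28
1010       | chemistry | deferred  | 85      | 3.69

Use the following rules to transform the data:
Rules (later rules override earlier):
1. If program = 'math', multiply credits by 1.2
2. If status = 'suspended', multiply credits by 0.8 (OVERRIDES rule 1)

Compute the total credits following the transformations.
570.0

Step 1: Rule 2 takes priority for records with status = 'suspended'
  - 1 records: 16 × 0.8 = 12.8
Step 2: Rule 1 applies to remaining records with program = 'math'
  - 1 records: 66 × 1.2 = 79.2
Step 3: Other records unchanged: 478
Step 4: Final sum = 12.8 + 79.2 + 478 = 570.0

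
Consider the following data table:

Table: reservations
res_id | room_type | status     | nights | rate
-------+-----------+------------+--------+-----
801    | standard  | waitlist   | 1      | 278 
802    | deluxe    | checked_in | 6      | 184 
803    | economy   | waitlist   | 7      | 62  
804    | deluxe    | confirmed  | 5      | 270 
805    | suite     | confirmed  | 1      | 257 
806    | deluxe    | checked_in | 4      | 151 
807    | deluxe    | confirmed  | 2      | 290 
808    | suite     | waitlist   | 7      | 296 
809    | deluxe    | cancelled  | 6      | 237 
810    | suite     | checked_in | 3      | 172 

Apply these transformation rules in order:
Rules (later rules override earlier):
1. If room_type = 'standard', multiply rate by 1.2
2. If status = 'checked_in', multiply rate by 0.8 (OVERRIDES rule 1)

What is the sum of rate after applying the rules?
2151.2

Step 1: Rule 2 takes priority for records with status = 'checked_in'
  - 3 records: 507 × 0.8 = 405.6
Step 2: Rule 1 applies to remaining records with room_type = 'standard'
  - 1 records: 278 × 1.2 = 333.6
Step 3: Other records unchanged: 1412
Step 4: Final sum = 405.6 + 333.6 + 1412 = 2151.2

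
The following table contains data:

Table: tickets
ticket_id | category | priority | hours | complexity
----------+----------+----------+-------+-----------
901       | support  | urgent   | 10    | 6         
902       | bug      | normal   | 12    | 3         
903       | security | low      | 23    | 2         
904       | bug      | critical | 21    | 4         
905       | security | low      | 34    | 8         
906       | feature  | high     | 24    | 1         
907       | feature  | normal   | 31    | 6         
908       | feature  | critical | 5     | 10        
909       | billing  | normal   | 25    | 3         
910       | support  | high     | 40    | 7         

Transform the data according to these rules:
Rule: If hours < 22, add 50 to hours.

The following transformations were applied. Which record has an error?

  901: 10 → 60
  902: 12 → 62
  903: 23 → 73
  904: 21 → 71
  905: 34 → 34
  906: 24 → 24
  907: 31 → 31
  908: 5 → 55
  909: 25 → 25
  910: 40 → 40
Record 903 has an error. The correct transformed value should be 23, not 73.

Step 1: Check each record against the rule
Step 2: Record 903 has hours = 23
Step 3: Since 23 >= 22, the bonus should not have been applied
Step 4: Correct value = 23, but claimed value = 73
Conclusion: Record 903 has the error.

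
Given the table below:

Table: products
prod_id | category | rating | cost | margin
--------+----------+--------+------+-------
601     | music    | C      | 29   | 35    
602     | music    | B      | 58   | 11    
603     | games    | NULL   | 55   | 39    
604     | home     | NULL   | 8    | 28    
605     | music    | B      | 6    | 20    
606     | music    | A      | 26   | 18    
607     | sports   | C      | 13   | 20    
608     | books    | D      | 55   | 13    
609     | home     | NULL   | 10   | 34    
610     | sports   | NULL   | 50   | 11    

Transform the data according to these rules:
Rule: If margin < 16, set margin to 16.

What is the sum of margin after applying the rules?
242

Step 1: 3 records have margin < 16
Step 2: These records originally summed to 35
Step 3: After setting to minimum: 3 × 16 = 48
Step 4: Unaffected records sum: 194
Step 5: Final sum = 48 + 194 = 242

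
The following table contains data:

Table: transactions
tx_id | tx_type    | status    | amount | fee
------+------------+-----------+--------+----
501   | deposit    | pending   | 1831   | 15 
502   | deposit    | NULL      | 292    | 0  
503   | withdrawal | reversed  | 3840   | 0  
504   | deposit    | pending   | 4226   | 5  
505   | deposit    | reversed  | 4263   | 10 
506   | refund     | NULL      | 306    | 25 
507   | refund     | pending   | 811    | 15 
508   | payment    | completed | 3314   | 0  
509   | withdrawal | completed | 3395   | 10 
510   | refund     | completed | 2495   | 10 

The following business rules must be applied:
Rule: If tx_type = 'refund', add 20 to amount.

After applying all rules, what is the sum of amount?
24833

Step 1: Count records where tx_type = 'refund': 3
Step 2: Total bonus added: 3 × 20 = 60
Step 3: Original sum of amount: 24773
Step 4: Final sum = 24773 + 60 = 24833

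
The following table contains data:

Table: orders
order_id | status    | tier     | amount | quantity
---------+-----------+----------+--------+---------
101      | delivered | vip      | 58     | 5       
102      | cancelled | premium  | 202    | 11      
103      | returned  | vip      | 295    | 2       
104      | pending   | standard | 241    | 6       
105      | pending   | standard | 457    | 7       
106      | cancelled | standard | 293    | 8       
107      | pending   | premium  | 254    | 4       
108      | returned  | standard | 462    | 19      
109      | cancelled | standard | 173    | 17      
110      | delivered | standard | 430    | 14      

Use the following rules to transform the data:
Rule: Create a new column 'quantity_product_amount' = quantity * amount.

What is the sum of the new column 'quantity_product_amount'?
28846

Step 1: For each record, compute quantity * amount
Example calculations:
  5 * 58 = 290
  11 * 202 = 2222
  2 * 295 = 590
  ...
Step 2: Sum all derived values
Step 3: Total = 28846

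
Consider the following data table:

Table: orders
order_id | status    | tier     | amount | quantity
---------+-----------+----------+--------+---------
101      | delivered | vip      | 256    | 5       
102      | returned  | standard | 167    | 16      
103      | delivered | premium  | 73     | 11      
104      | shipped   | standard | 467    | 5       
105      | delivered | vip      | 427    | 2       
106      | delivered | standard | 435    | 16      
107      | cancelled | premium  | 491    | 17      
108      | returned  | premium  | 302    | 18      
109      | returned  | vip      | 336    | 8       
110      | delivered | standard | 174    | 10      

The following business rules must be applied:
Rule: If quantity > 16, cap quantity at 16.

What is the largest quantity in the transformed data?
16

Step 1: Original maximum quantity = 18
Step 2: Apply cap at 16
Step 3: 2 records had quantity > 16 and were capped
Step 4: Maximum after transformation = 16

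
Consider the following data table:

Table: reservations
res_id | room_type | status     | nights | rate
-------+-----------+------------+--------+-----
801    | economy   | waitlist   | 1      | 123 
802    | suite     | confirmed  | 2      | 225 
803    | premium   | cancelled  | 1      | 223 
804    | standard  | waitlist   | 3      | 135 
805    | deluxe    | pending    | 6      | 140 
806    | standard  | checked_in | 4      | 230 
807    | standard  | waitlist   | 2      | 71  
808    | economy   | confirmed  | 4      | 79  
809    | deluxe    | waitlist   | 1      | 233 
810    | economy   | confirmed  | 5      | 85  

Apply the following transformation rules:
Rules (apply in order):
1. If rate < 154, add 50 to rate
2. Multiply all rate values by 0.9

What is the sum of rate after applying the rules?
1659.6

Step 1: Apply Rule 1 - Add 50 to records with rate < 154
  - 6 records affected: 633 + (6 × 50) = 933
  - Unaffected records: 911
  - Sum after Rule 1: 1844
Step 2: Apply Rule 2 - Multiply all by 0.9
  - 1844 × 0.9 = 1659.6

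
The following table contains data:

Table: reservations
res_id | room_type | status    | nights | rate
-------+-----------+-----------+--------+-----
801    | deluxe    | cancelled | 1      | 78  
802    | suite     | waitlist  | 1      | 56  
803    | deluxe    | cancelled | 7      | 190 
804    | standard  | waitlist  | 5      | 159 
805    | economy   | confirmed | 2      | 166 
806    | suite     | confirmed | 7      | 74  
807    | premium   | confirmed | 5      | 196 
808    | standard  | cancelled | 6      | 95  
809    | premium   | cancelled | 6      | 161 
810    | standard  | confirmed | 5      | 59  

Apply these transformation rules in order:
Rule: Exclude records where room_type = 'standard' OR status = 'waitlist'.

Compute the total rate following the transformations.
865

Step 1: Find records where room_type = 'standard' OR status = 'waitlist'
Step 2: 4 records match, summing to 369
Step 3: Original sum: 1234
Step 4: Remaining sum = 1234 - 369 = 865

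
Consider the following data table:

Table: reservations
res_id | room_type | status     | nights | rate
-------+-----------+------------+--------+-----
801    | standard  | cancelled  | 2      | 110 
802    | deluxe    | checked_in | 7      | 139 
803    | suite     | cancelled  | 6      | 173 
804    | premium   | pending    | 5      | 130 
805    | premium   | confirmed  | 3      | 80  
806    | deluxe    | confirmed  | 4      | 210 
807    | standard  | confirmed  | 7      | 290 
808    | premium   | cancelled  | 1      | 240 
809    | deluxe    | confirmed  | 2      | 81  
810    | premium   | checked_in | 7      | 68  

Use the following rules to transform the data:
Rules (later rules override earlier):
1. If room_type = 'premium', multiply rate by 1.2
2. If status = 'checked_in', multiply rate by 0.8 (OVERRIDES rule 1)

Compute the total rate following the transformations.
1569.6

Step 1: Rule 2 takes priority for records with status = 'checked_in'
  - 2 records: 207 × 0.8 = 165.6
Step 2: Rule 1 applies to remaining records with room_type = 'premium'
  - 3 records: 450 × 1.2 = 540.0
Step 3: Other records unchanged: 864
Step 4: Final sum = 165.6 + 540.0 + 864 = 1569.6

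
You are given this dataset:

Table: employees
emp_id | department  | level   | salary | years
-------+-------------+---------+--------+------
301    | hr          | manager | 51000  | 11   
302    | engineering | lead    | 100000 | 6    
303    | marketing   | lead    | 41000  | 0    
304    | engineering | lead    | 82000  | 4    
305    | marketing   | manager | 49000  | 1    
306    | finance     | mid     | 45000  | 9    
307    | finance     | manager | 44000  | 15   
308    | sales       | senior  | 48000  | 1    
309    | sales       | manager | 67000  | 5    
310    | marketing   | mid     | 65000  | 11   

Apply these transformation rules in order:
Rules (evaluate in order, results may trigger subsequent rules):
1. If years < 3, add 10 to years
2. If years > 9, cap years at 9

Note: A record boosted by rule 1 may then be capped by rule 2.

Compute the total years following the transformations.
78

Step 1: Apply rule 1 to records with years < 3
  - 3 records get bonus of 10
  - Of these, 3 records then exceed 9 and get capped
Step 2: Apply rule 2 to records with years > 9
  - 3 records (original) are capped
Step 3: Calculate final sum = 78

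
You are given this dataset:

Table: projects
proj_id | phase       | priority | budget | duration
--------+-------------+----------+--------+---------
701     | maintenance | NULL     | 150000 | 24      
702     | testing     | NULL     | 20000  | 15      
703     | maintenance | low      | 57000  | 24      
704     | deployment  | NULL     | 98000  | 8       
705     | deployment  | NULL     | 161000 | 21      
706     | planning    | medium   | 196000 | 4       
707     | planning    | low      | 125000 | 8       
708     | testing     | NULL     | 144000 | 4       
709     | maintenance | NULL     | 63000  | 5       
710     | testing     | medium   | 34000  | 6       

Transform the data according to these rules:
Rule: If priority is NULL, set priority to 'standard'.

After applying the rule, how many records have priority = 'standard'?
6

Step 1: Count records where priority IS NULL
Step 2: Found 6 records with NULL priority
Step 3: These records will have priority set to 'standard'
Step 4: Records already having priority = 'standard': 0
Step 5: Answer: 6 + 0 = 6 records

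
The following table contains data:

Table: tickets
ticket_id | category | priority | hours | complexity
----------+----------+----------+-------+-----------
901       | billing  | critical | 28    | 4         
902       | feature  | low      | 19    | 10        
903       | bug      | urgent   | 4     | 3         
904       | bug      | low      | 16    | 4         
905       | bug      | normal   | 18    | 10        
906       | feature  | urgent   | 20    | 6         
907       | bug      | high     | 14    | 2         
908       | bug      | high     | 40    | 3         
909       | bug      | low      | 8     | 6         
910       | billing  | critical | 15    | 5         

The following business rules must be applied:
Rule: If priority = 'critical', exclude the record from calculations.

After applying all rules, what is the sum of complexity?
44

Step 1: Identify records where priority = 'critical'
Step 2: The excluded records sum to 9
Step 3: Original total complexity = 53
Step 4: Remaining total = 53 - 9 = 44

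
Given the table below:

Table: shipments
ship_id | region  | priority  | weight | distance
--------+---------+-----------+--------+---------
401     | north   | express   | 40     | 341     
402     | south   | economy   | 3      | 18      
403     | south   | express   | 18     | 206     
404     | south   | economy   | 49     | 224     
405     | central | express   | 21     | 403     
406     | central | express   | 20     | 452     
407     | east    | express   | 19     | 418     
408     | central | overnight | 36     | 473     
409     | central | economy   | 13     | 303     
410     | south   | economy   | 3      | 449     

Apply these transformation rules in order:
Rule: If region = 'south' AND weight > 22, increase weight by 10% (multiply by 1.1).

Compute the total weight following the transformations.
226.9

Step 1: Find records where region = 'south' AND weight > 22
Step 2: 1 records match, summing to 49
Step 3: After multiplier: 49 × 1.1 = 53.9
Step 4: Unaffected records sum: 173
Step 5: Final sum = 53.9 + 173 = 226.9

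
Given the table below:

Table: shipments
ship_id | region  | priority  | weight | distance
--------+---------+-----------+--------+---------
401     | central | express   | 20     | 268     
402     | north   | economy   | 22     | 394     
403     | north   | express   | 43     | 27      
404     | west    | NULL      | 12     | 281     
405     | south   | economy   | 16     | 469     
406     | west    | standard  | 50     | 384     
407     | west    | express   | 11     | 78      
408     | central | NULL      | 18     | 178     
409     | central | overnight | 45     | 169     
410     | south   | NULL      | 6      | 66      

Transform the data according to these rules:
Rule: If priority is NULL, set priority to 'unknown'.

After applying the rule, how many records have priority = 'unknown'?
3

Step 1: Count records where priority IS NULL
Step 2: Found 3 records with NULL priority
Step 3: These records will have priority set to 'unknown'
Step 4: Records already having priority = 'unknown': 0
Step 5: Answer: 3 + 0 = 3 records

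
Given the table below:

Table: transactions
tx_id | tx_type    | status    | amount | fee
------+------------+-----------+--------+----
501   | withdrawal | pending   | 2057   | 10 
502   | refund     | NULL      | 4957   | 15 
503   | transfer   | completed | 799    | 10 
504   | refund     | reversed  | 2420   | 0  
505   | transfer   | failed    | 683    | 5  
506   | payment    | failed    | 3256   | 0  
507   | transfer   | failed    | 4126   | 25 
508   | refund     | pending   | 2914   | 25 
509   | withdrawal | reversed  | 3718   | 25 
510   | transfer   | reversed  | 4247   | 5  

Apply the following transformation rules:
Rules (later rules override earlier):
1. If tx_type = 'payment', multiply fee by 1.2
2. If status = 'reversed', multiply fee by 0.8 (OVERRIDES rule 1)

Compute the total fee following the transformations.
114.0

Step 1: Rule 2 takes priority for records with status = 'reversed'
  - 3 records: 30 × 0.8 = 24.0
Step 2: Rule 1 applies to remaining records with tx_type = 'payment'
  - 1 records: 0 × 1.2 = 0.0
Step 3: Other records unchanged: 90
Step 4: Final sum = 24.0 + 0.0 + 90 = 114.0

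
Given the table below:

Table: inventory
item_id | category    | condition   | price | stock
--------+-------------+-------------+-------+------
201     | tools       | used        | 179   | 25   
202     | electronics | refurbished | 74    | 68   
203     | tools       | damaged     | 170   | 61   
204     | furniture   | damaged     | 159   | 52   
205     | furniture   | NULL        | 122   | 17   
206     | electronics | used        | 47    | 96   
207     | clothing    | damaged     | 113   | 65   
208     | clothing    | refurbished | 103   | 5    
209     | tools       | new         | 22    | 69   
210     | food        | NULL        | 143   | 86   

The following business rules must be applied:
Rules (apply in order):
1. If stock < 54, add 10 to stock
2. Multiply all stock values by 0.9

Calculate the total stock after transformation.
525.6

Step 1: Apply Rule 1 - Add 10 to records with stock < 54
  - 4 records affected: 99 + (4 × 10) = 139
  - Unaffected records: 445
  - Sum after Rule 1: 584
Step 2: Apply Rule 2 - Multiply all by 0.9
  - 584 × 0.9 = 525.6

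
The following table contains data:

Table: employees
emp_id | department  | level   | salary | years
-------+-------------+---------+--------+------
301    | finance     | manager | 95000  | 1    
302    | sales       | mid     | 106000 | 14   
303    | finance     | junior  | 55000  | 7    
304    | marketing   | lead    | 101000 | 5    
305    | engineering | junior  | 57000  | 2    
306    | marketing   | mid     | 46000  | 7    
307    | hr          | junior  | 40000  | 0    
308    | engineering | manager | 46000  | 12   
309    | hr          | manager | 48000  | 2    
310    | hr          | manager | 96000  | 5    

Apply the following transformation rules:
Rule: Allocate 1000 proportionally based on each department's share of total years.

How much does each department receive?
engineering: 254.55, finance: 145.45, hr: 127.27, marketing: 218.18, sales: 254.55

Step 1: Calculate total years = 55
Step 2: Calculate each department's proportion:
  engineering: 14/55 = 25.45% → 254.55
  finance: 8/55 = 14.55% → 145.45
  hr: 7/55 = 12.73% → 127.27
  marketing: 12/55 = 21.82% → 218.18
  sales: 14/55 = 25.45% → 254.55
Step 3: Verify: sum of allocations ≈ 1000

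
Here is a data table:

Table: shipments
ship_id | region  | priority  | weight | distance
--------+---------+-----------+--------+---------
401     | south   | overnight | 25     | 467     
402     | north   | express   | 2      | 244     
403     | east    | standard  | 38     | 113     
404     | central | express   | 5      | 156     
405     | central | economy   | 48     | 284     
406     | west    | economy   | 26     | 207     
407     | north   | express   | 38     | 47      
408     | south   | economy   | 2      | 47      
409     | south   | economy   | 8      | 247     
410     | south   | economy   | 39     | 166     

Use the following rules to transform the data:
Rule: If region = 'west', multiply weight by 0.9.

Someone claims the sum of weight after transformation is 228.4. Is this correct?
Yes, the result is correct.

Step 1: Calculate the correct sum after transformation
Step 2: Apply multiplier 0.9 to records where region = 'west'
Step 3: Correct result = 228.4
Step 4: Claimed result = 228.4
Step 5: 228.4 = 228.4 ✓
Conclusion: The claimed result is correct.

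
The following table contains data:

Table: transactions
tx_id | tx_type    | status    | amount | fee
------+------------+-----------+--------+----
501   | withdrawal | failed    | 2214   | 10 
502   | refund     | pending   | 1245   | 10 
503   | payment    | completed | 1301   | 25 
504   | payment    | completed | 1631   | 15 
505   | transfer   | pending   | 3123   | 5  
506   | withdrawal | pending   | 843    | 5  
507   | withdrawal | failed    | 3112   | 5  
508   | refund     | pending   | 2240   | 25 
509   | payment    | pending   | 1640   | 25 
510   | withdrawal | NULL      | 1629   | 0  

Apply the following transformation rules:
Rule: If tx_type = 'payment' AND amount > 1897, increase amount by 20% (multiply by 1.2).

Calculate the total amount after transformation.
18978

Step 1: Find records where tx_type = 'payment' AND amount > 1897
Step 2: 0 records match, summing to 0
Step 3: After multiplier: 0 × 1.2 = 0.0
Step 4: Unaffected records sum: 18978
Step 5: Final sum = 0.0 + 18978 = 18978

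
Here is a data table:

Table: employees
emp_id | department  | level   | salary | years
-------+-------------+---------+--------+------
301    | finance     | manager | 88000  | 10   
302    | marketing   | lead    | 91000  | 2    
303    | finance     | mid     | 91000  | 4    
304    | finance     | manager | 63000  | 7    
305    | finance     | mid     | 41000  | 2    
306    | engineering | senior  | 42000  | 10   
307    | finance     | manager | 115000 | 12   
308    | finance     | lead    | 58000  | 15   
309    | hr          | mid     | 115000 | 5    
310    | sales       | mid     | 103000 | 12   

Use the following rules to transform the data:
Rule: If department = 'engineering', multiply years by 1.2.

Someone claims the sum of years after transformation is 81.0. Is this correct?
Yes, the result is correct.

Step 1: Calculate the correct sum after transformation
Step 2: Apply multiplier 1.2 to records where department = 'engineering'
Step 3: Correct result = 81.0
Step 4: Claimed result = 81.0
Step 5: 81.0 = 81.0 ✓
Conclusion: The claimed result is correct.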